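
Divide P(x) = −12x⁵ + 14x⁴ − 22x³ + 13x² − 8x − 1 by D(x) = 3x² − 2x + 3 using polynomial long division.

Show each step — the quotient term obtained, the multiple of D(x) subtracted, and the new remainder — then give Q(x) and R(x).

Step 1: lead(−12x⁵ + 14x⁴ − 22x³ + 13x² − 8x − 1) ÷ lead(D) = −12x⁵ ÷ 3x² = −4x³. Subtract (−4x³)·D = −12x⁵ + 8x⁴ − 12x³. Remainder: 6x⁴ − 10x³ + 13x² − 8x − 1.
Step 2: lead(6x⁴ − 10x³ + 13x² − 8x − 1) ÷ lead(D) = 6x⁴ ÷ 3x² = 2x². Subtract (2x²)·D = 6x⁴ − 4x³ + 6x². Remainder: −6x³ + 7x² − 8x − 1.
Step 3: lead(−6x³ + 7x² − 8x − 1) ÷ lead(D) = −6x³ ÷ 3x² = −2x. Subtract (−2x)·D = −6x³ + 4x² − 6x. Remainder: 3x² − 2x − 1.
Step 4: lead(3x² − 2x − 1) ÷ lead(D) = 3x² ÷ 3x² = 1. Subtract (1)·D = 3x² − 2x + 3. Remainder: −4.

Q(x) = −4x³ + 2x² − 2x + 1; R(x) = −4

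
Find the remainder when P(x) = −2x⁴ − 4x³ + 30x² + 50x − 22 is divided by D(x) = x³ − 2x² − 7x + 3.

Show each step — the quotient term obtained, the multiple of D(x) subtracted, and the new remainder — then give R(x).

R(x) = 2

Step 1: lead(−2x⁴ − 4x³ + 30x² + 50x − 22) ÷ lead(D) = −2x⁴ ÷ x³ = −2x. Subtract (−2x)·D = −2x⁴ + 4x³ + 14x² − 6x. Remainder: −8x³ + 16x² + 56x − 22.
Step 2: lead(−8x³ + 16x² + 56x − 22) ÷ lead(D) = −8x³ ÷ x³ = −8. Subtract (−8)·D = −8x³ + 16x² + 56x − 24. Remainder: 2.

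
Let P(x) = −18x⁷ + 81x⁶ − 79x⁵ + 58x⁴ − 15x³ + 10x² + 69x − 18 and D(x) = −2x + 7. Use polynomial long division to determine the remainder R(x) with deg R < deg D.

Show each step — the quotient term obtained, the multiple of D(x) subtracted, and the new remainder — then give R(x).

R(x) = 3

Step 1: lead(−18x⁷ + 81x⁶ − 79x⁵ + 58x⁴ − 15x³ + 10x² + 69x − 18) ÷ lead(D) = −18x⁷ ÷ −2x = 9x⁶. Subtract (9x⁶)·D = −18x⁷ + 63x⁶. Remainder: 18x⁶ − 79x⁵ + 58x⁴ − 15x³ + 10x² + 69x − 18.
Step 2: lead(18x⁶ − 79x⁵ + 58x⁴ − 15x³ + 10x² + 69x − 18) ÷ lead(D) = 18x⁶ ÷ −2x = −9x⁵. Subtract (−9x⁵)·D = 18x⁶ − 63x⁵. Remainder: −16x⁵ + 58x⁴ − 15x³ + 10x² + 69x − 18.
Step 3: lead(−16x⁵ + 58x⁴ − 15x³ + 10x² + 69x − 18) ÷ lead(D) = −16x⁵ ÷ −2x = 8x⁴. Subtract (8x⁴)·D = −16x⁵ + 56x⁴. Remainder: 2x⁴ − 15x³ + 10x² + 69x − 18.
Step 4: lead(2x⁴ − 15x³ + 10x² + 69x − 18) ÷ lead(D) = 2x⁴ ÷ −2x = −x³. Subtract (−x³)·D = 2x⁴ − 7x³. Remainder: −8x³ + 10x² + 69x − 18.
Step 5: lead(−8x³ + 10x² + 69x − 18) ÷ lead(D) = −8x³ ÷ −2x = 4x². Subtract (4x²)·D = −8x³ + 28x². Remainder: −18x² + 69x − 18.
Step 6: lead(−18x² + 69x − 18) ÷ lead(D) = −18x² ÷ −2x = 9x. Subtract (9x)·D = −18x² + 63x. Remainder: 6x − 18.
Step 7: lead(6x − 18) ÷ lead(D) = 6x ÷ −2x = −3. Subtract (−3)·D = 6x − 21. Remainder: 3.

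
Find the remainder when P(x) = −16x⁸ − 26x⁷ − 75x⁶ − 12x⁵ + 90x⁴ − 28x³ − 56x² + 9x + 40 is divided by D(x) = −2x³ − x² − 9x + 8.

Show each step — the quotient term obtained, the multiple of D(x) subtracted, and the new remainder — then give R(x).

R(x) = x² + 5x + 8

Step 1: lead(−16x⁸ − 26x⁷ − 75x⁶ − 12x⁵ + 90x⁴ − 28x³ − 56x² + 9x + 40) ÷ lead(D) = −16x⁸ ÷ −2x³ = 8x⁵. Subtract (8x⁵)·D = −16x⁸ − 8x⁷ − 72x⁶ + 64x⁵. Remainder: −18x⁷ − 3x⁶ − 76x⁵ + 90x⁴ − 28x³ − 56x² + 9x + 40.
Step 2: lead(−18x⁷ − 3x⁶ − 76x⁵ + 90x⁴ − 28x³ − 56x² + 9x + 40) ÷ lead(D) = −18x⁷ ÷ −2x³ = 9x⁴. Subtract (9x⁴)·D = −18x⁷ − 9x⁶ − 81x⁵ + 72x⁴. Remainder: 6x⁶ + 5x⁵ + 18x⁴ − 28x³ − 56x² + 9x + 40.
Step 3: lead(6x⁶ + 5x⁵ + 18x⁴ − 28x³ − 56x² + 9x + 40) ÷ lead(D) = 6x⁶ ÷ −2x³ = −3x³. Subtract (−3x³)·D = 6x⁶ + 3x⁵ + 27x⁴ − 24x³. Remainder: 2x⁵ − 9x⁴ − 4x³ − 56x² + 9x + 40.
Step 4: lead(2x⁵ − 9x⁴ − 4x³ − 56x² + 9x + 40) ÷ lead(D) = 2x⁵ ÷ −2x³ = −x². Subtract (−x²)·D = 2x⁵ + x⁴ + 9x³ − 8x². Remainder: −10x⁴ − 13x³ − 48x² + 9x + 40.
Step 5: lead(−10x⁴ − 13x³ − 48x² + 9x + 40) ÷ lead(D) = −10x⁴ ÷ −2x³ = 5x. Subtract (5x)·D = −10x⁴ − 5x³ − 45x² + 40x. Remainder: −8x³ − 3x² − 31x + 40.
Step 6: lead(−8x³ − 3x² − 31x + 40) ÷ lead(D) = −8x³ ÷ −2x³ = 4. Subtract (4)·D = −8x³ − 4x² − 36x + 32. Remainder: x² + 5x + 8.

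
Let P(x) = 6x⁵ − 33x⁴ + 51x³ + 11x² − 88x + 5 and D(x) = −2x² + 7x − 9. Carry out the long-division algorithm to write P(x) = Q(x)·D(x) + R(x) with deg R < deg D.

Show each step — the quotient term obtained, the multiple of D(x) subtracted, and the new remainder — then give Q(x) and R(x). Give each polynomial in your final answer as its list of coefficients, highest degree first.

Q = [-3, 6, 9, -1]; R = [-4]

Step 1: lead(6x⁵ − 33x⁴ + 51x³ + 11x² − 88x + 5) ÷ lead(D) = 6x⁵ ÷ −2x² = −3x³. Subtract (−3x³)·D = 6x⁵ − 21x⁴ + 27x³. Remainder: −12x⁴ + 24x³ + 11x² − 88x + 5.
Step 2: lead(−12x⁴ + 24x³ + 11x² − 88x + 5) ÷ lead(D) = −12x⁴ ÷ −2x² = 6x². Subtract (6x²)·D = −12x⁴ + 42x³ − 54x². Remainder: −18x³ + 65x² − 88x + 5.
Step 3: lead(−18x³ + 65x² − 88x + 5) ÷ lead(D) = −18x³ ÷ −2x² = 9x. Subtract (9x)·D = −18x³ + 63x² − 81x. Remainder: 2x² − 7x + 5.
Step 4: lead(2x² − 7x + 5) ÷ lead(D) = 2x² ÷ −2x² = −1. Subtract (−1)·D = 2x² − 7x + 9. Remainder: −4.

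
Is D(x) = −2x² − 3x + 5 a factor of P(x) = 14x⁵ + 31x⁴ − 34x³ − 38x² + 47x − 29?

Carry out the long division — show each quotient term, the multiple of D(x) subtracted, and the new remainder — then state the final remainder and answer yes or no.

Step 1: lead(14x⁵ + 31x⁴ − 34x³ − 38x² + 47x − 29) ÷ lead(D) = 14x⁵ ÷ −2x² = −7x³. Subtract (−7x³)·D = 14x⁵ + 21x⁴ − 35x³. Remainder: 10x⁴ + x³ − 38x² + 47x − 29.
Step 2: lead(10x⁴ + x³ − 38x² + 47x − 29) ÷ lead(D) = 10x⁴ ÷ −2x² = −5x². Subtract (−5x²)·D = 10x⁴ + 15x³ − 25x². Remainder: −14x³ − 13x² + 47x − 29.
Step 3: lead(−14x³ − 13x² + 47x − 29) ÷ lead(D) = −14x³ ÷ −2x² = 7x. Subtract (7x)·D = −14x³ − 21x² + 35x. Remainder: 8x² + 12x − 29.
Step 4: lead(8x² + 12x − 29) ÷ lead(D) = 8x² ÷ −2x² = −4. Subtract (−4)·D = 8x² + 12x − 20. Remainder: −9.

R(x) = −9, so D(x) is not a factor of P(x). no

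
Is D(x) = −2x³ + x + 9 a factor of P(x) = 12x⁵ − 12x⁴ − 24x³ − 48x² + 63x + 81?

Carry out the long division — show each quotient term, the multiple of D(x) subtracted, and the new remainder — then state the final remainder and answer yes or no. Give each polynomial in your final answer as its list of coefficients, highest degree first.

R = [0], so D(x) is a factor of P(x). yes

Step 1: lead(12x⁵ − 12x⁴ − 24x³ − 48x² + 63x + 81) ÷ lead(D) = 12x⁵ ÷ −2x³ = −6x². Subtract (−6x²)·D = 12x⁵ − 6x³ − 54x². Remainder: −12x⁴ − 18x³ + 6x² + 63x + 81.
Step 2: lead(−12x⁴ − 18x³ + 6x² + 63x + 81) ÷ lead(D) = −12x⁴ ÷ −2x³ = 6x. Subtract (6x)·D = −12x⁴ + 6x² + 54x. Remainder: −18x³ + 9x + 81.
Step 3: lead(−18x³ + 9x + 81) ÷ lead(D) = −18x³ ÷ −2x³ = 9. Subtract (9)·D = −18x³ + 9x + 81. Remainder: 0.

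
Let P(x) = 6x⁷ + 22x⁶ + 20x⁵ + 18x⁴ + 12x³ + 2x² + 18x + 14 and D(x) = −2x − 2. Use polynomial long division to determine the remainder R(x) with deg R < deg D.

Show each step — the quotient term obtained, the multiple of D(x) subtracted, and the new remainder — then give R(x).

R(x) = 0

Step 1: lead(6x⁷ + 22x⁶ + 20x⁵ + 18x⁴ + 12x³ + 2x² + 18x + 14) ÷ lead(D) = 6x⁷ ÷ −2x = −3x⁶. Subtract (−3x⁶)·D = 6x⁷ + 6x⁶. Remainder: 16x⁶ + 20x⁵ + 18x⁴ + 12x³ + 2x² + 18x + 14.
Step 2: lead(16x⁶ + 20x⁵ + 18x⁴ + 12x³ + 2x² + 18x + 14) ÷ lead(D) = 16x⁶ ÷ −2x = −8x⁵. Subtract (−8x⁵)·D = 16x⁶ + 16x⁵. Remainder: 4x⁵ + 18x⁴ + 12x³ + 2x² + 18x + 14.
Step 3: lead(4x⁵ + 18x⁴ + 12x³ + 2x² + 18x + 14) ÷ lead(D) = 4x⁵ ÷ −2x = −2x⁴. Subtract (−2x⁴)·D = 4x⁵ + 4x⁴. Remainder: 14x⁴ + 12x³ + 2x² + 18x + 14.
Step 4: lead(14x⁴ + 12x³ + 2x² + 18x + 14) ÷ lead(D) = 14x⁴ ÷ −2x = −7x³. Subtract (−7x³)·D = 14x⁴ + 14x³. Remainder: −2x³ + 2x² + 18x + 14.
Step 5: lead(−2x³ + 2x² + 18x + 14) ÷ lead(D) = −2x³ ÷ −2x = x². Subtract (x²)·D = −2x³ − 2x². Remainder: 4x² + 18x + 14.
Step 6: lead(4x² + 18x + 14) ÷ lead(D) = 4x² ÷ −2x = −2x. Subtract (−2x)·D = 4x² + 4x. Remainder: 14x + 14.
Step 7: lead(14x + 14) ÷ lead(D) = 14x ÷ −2x = −7. Subtract (−7)·D = 14x + 14. Remainder: 0.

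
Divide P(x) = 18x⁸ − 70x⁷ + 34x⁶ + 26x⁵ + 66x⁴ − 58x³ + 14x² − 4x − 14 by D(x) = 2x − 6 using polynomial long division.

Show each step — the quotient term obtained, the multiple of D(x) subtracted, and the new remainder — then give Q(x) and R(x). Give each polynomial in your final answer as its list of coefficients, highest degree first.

Step 1: lead(18x⁸ − 70x⁷ + 34x⁶ + 26x⁵ + 66x⁴ − 58x³ + 14x² − 4x − 14) ÷ lead(D) = 18x⁸ ÷ 2x = 9x⁷. Subtract (9x⁷)·D = 18x⁸ − 54x⁷. Remainder: −16x⁷ + 34x⁶ + 26x⁵ + 66x⁴ − 58x³ + 14x² − 4x − 14.
Step 2: lead(−16x⁷ + 34x⁶ + 26x⁵ + 66x⁴ − 58x³ + 14x² − 4x − 14) ÷ lead(D) = −16x⁷ ÷ 2x = −8x⁶. Subtract (−8x⁶)·D = −16x⁷ + 48x⁶. Remainder: −14x⁶ + 26x⁵ + 66x⁴ − 58x³ + 14x² − 4x − 14.
Step 3: lead(−14x⁶ + 26x⁵ + 66x⁴ − 58x³ + 14x² − 4x − 14) ÷ lead(D) = −14x⁶ ÷ 2x = −7x⁵. Subtract (−7x⁵)·D = −14x⁶ + 42x⁵. Remainder: −16x⁵ + 66x⁴ − 58x³ + 14x² − 4x − 14.
Step 4: lead(−16x⁵ + 66x⁴ − 58x³ + 14x² − 4x − 14) ÷ lead(D) = −16x⁵ ÷ 2x = −8x⁴. Subtract (−8x⁴)·D = −16x⁵ + 48x⁴. Remainder: 18x⁴ − 58x³ + 14x² − 4x − 14.
Step 5: lead(18x⁴ − 58x³ + 14x² − 4x − 14) ÷ lead(D) = 18x⁴ ÷ 2x = 9x³. Subtract (9x³)·D = 18x⁴ − 54x³. Remainder: −4x³ + 14x² − 4x − 14.
Step 6: lead(−4x³ + 14x² − 4x − 14) ÷ lead(D) = −4x³ ÷ 2x = −2x². Subtract (−2x²)·D = −4x³ + 12x². Remainder: 2x² − 4x − 14.
Step 7: lead(2x² − 4x − 14) ÷ lead(D) = 2x² ÷ 2x = x. Subtract (x)·D = 2x² − 6x. Remainder: 2x − 14.
Step 8: lead(2x − 14) ÷ lead(D) = 2x ÷ 2x = 1. Subtract (1)·D = 2x − 6. Remainder: −8.

Q = [9, -8, -7, -8, 9, -2, 1, 1]; R = [-8]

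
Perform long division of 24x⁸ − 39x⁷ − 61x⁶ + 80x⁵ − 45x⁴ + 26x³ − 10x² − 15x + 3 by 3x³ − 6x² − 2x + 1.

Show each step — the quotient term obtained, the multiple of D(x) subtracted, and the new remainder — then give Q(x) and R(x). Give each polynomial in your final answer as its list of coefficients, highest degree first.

Q = [8, 3, -9, 8, -6, 5]; R = [1, -2]

Step 1: lead(24x⁸ − 39x⁷ − 61x⁶ + 80x⁵ − 45x⁴ + 26x³ − 10x² − 15x + 3) ÷ lead(D) = 24x⁸ ÷ 3x³ = 8x⁵. Subtract (8x⁵)·D = 24x⁸ − 48x⁷ − 16x⁶ + 8x⁵. Remainder: 9x⁷ − 45x⁶ + 72x⁵ − 45x⁴ + 26x³ − 10x² − 15x + 3.
Step 2: lead(9x⁷ − 45x⁶ + 72x⁵ − 45x⁴ + 26x³ − 10x² − 15x + 3) ÷ lead(D) = 9x⁷ ÷ 3x³ = 3x⁴. Subtract (3x⁴)·D = 9x⁷ − 18x⁶ − 6x⁵ + 3x⁴. Remainder: −27x⁶ + 78x⁵ − 48x⁴ + 26x³ − 10x² − 15x + 3.
Step 3: lead(−27x⁶ + 78x⁵ − 48x⁴ + 26x³ − 10x² − 15x + 3) ÷ lead(D) = −27x⁶ ÷ 3x³ = −9x³. Subtract (−9x³)·D = −27x⁶ + 54x⁵ + 18x⁴ − 9x³. Remainder: 24x⁵ − 66x⁴ + 35x³ − 10x² − 15x + 3.
Step 4: lead(24x⁵ − 66x⁴ + 35x³ − 10x² − 15x + 3) ÷ lead(D) = 24x⁵ ÷ 3x³ = 8x². Subtract (8x²)·D = 24x⁵ − 48x⁴ − 16x³ + 8x². Remainder: −18x⁴ + 51x³ − 18x² − 15x + 3.
Step 5: lead(−18x⁴ + 51x³ − 18x² − 15x + 3) ÷ lead(D) = −18x⁴ ÷ 3x³ = −6x. Subtract (−6x)·D = −18x⁴ + 36x³ + 12x² − 6x. Remainder: 15x³ − 30x² − 9x + 3.
Step 6: lead(15x³ − 30x² − 9x + 3) ÷ lead(D) = 15x³ ÷ 3x³ = 5. Subtract (5)·D = 15x³ − 30x² − 10x + 5. Remainder: x − 2.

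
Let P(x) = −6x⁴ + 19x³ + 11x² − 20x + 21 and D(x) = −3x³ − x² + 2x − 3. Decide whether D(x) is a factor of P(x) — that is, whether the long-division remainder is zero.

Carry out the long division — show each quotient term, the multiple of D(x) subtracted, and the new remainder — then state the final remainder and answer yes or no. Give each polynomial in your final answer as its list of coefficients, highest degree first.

Step 1: lead(−6x⁴ + 19x³ + 11x² − 20x + 21) ÷ lead(D) = −6x⁴ ÷ −3x³ = 2x. Subtract (2x)·D = −6x⁴ − 2x³ + 4x² − 6x. Remainder: 21x³ + 7x² − 14x + 21.
Step 2: lead(21x³ + 7x² − 14x + 21) ÷ lead(D) = 21x³ ÷ −3x³ = −7. Subtract (−7)·D = 21x³ + 7x² − 14x + 21. Remainder: 0.

R = [0], so D(x) is a factor of P(x). yes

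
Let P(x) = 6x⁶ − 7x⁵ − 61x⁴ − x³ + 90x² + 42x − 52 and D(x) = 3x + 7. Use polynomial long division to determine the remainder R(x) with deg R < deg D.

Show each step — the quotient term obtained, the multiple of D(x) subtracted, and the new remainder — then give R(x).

R(x) = −3

Step 1: lead(6x⁶ − 7x⁵ − 61x⁴ − x³ + 90x² + 42x − 52) ÷ lead(D) = 6x⁶ ÷ 3x = 2x⁵. Subtract (2x⁵)·D = 6x⁶ + 14x⁵. Remainder: −21x⁵ − 61x⁴ − x³ + 90x² + 42x − 52.
Step 2: lead(−21x⁵ − 61x⁴ − x³ + 90x² + 42x − 52) ÷ lead(D) = −21x⁵ ÷ 3x = −7x⁴. Subtract (−7x⁴)·D = −21x⁵ − 49x⁴. Remainder: −12x⁴ − x³ + 90x² + 42x − 52.
Step 3: lead(−12x⁴ − x³ + 90x² + 42x − 52) ÷ lead(D) = −12x⁴ ÷ 3x = −4x³. Subtract (−4x³)·D = −12x⁴ − 28x³. Remainder: 27x³ + 90x² + 42x − 52.
Step 4: lead(27x³ + 90x² + 42x − 52) ÷ lead(D) = 27x³ ÷ 3x = 9x². Subtract (9x²)·D = 27x³ + 63x². Remainder: 27x² + 42x − 52.
Step 5: lead(27x² + 42x − 52) ÷ lead(D) = 27x² ÷ 3x = 9x. Subtract (9x)·D = 27x² + 63x. Remainder: −21x − 52.
Step 6: lead(−21x − 52) ÷ lead(D) = −21x ÷ 3x = −7. Subtract (−7)·D = −21x − 49. Remainder: −3.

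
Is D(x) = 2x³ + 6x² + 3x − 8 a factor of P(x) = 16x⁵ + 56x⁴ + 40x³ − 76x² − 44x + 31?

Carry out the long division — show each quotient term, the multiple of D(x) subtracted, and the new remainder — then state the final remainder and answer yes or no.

R(x) = −1, so D(x) is not a factor of P(x). no

Step 1: lead(16x⁵ + 56x⁴ + 40x³ − 76x² − 44x + 31) ÷ lead(D) = 16x⁵ ÷ 2x³ = 8x². Subtract (8x²)·D = 16x⁵ + 48x⁴ + 24x³ − 64x². Remainder: 8x⁴ + 16x³ − 12x² − 44x + 31.
Step 2: lead(8x⁴ + 16x³ − 12x² − 44x + 31) ÷ lead(D) = 8x⁴ ÷ 2x³ = 4x. Subtract (4x)·D = 8x⁴ + 24x³ + 12x² − 32x. Remainder: −8x³ − 24x² − 12x + 31.
Step 3: lead(−8x³ − 24x² − 12x + 31) ÷ lead(D) = −8x³ ÷ 2x³ = −4. Subtract (−4)·D = −8x³ − 24x² − 12x + 32. Remainder: −1.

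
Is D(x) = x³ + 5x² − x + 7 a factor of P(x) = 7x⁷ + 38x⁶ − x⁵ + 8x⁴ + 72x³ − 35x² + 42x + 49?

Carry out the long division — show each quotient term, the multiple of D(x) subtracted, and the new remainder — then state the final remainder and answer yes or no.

R(x) = 0, so D(x) is a factor of P(x). yes

Step 1: lead(7x⁷ + 38x⁶ − x⁵ + 8x⁴ + 72x³ − 35x² + 42x + 49) ÷ lead(D) = 7x⁷ ÷ x³ = 7x⁴. Subtract (7x⁴)·D = 7x⁷ + 35x⁶ − 7x⁵ + 49x⁴. Remainder: 3x⁶ + 6x⁵ − 41x⁴ + 72x³ − 35x² + 42x + 49.
Step 2: lead(3x⁶ + 6x⁵ − 41x⁴ + 72x³ − 35x² + 42x + 49) ÷ lead(D) = 3x⁶ ÷ x³ = 3x³. Subtract (3x³)·D = 3x⁶ + 15x⁵ − 3x⁴ + 21x³. Remainder: −9x⁵ − 38x⁴ + 51x³ − 35x² + 42x + 49.
Step 3: lead(−9x⁵ − 38x⁴ + 51x³ − 35x² + 42x + 49) ÷ lead(D) = −9x⁵ ÷ x³ = −9x². Subtract (−9x²)·D = −9x⁵ − 45x⁴ + 9x³ − 63x². Remainder: 7x⁴ + 42x³ + 28x² + 42x + 49.
Step 4: lead(7x⁴ + 42x³ + 28x² + 42x + 49) ÷ lead(D) = 7x⁴ ÷ x³ = 7x. Subtract (7x)·D = 7x⁴ + 35x³ − 7x² + 49x. Remainder: 7x³ + 35x² − 7x + 49.
Step 5: lead(7x³ + 35x² − 7x + 49) ÷ lead(D) = 7x³ ÷ x³ = 7. Subtract (7)·D = 7x³ + 35x² − 7x + 49. Remainder: 0.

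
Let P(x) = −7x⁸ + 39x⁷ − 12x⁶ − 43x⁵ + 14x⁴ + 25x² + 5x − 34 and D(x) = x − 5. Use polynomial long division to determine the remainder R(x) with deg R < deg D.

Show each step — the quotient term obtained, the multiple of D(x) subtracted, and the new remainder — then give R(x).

Step 1: lead(−7x⁸ + 39x⁷ − 12x⁶ − 43x⁵ + 14x⁴ + 25x² + 5x − 34) ÷ lead(D) = −7x⁸ ÷ x = −7x⁷. Subtract (−7x⁷)·D = −7x⁸ + 35x⁷. Remainder: 4x⁷ − 12x⁶ − 43x⁵ + 14x⁴ + 25x² + 5x − 34.
Step 2: lead(4x⁷ − 12x⁶ − 43x⁵ + 14x⁴ + 25x² + 5x − 34) ÷ lead(D) = 4x⁷ ÷ x = 4x⁶. Subtract (4x⁶)·D = 4x⁷ − 20x⁶. Remainder: 8x⁶ − 43x⁵ + 14x⁴ + 25x² + 5x − 34.
Step 3: lead(8x⁶ − 43x⁵ + 14x⁴ + 25x² + 5x − 34) ÷ lead(D) = 8x⁶ ÷ x = 8x⁵. Subtract (8x⁵)·D = 8x⁶ − 40x⁵. Remainder: −3x⁵ + 14x⁴ + 25x² + 5x − 34.
Step 4: lead(−3x⁵ + 14x⁴ + 25x² + 5x − 34) ÷ lead(D) = −3x⁵ ÷ x = −3x⁴. Subtract (−3x⁴)·D = −3x⁵ + 15x⁴. Remainder: −x⁴ + 25x² + 5x − 34.
Step 5: lead(−x⁴ + 25x² + 5x − 34) ÷ lead(D) = −x⁴ ÷ x = −x³. Subtract (−x³)·D = −x⁴ + 5x³. Remainder: −5x³ + 25x² + 5x − 34.
Step 6: lead(−5x³ + 25x² + 5x − 34) ÷ lead(D) = −5x³ ÷ x = −5x². Subtract (−5x²)·D = −5x³ + 25x². Remainder: 5x − 34.
Step 7: lead(5x − 34) ÷ lead(D) = 5x ÷ x = 5. Subtract (5)·D = 5x − 25. Remainder: −9.

R(x) = −9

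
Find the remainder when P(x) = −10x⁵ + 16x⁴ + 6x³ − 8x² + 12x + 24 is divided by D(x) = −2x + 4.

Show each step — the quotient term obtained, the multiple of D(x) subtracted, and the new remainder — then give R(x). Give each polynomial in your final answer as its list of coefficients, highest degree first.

R = [0]

Step 1: lead(−10x⁵ + 16x⁴ + 6x³ − 8x² + 12x + 24) ÷ lead(D) = −10x⁵ ÷ −2x = 5x⁴. Subtract (5x⁴)·D = −10x⁵ + 20x⁴. Remainder: −4x⁴ + 6x³ − 8x² + 12x + 24.
Step 2: lead(−4x⁴ + 6x³ − 8x² + 12x + 24) ÷ lead(D) = −4x⁴ ÷ −2x = 2x³. Subtract (2x³)·D = −4x⁴ + 8x³. Remainder: −2x³ − 8x² + 12x + 24.
Step 3: lead(−2x³ − 8x² + 12x + 24) ÷ lead(D) = −2x³ ÷ −2x = x². Subtract (x²)·D = −2x³ + 4x². Remainder: −12x² + 12x + 24.
Step 4: lead(−12x² + 12x + 24) ÷ lead(D) = −12x² ÷ −2x = 6x. Subtract (6x)·D = −12x² + 24x. Remainder: −12x + 24.
Step 5: lead(−12x + 24) ÷ lead(D) = −12x ÷ −2x = 6. Subtract (6)·D = −12x + 24. Remainder: 0.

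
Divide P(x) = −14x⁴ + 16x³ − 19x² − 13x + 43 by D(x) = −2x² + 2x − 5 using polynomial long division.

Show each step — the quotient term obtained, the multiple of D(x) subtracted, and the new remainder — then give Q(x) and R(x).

Q(x) = 7x² − x − 9; R(x) = −2

Step 1: lead(−14x⁴ + 16x³ − 19x² − 13x + 43) ÷ lead(D) = −14x⁴ ÷ −2x² = 7x². Subtract (7x²)·D = −14x⁴ + 14x³ − 35x². Remainder: 2x³ + 16x² − 13x + 43.
Step 2: lead(2x³ + 16x² − 13x + 43) ÷ lead(D) = 2x³ ÷ −2x² = −x. Subtract (−x)·D = 2x³ − 2x² + 5x. Remainder: 18x² − 18x + 43.
Step 3: lead(18x² − 18x + 43) ÷ lead(D) = 18x² ÷ −2x² = −9. Subtract (−9)·D = 18x² − 18x + 45. Remainder: −2.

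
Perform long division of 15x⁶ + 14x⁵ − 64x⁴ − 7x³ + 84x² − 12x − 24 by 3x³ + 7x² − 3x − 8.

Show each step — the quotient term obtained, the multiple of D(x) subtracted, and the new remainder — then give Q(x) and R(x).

Q(x) = 5x³ − 7x² + 4; R(x) = 8

Step 1: lead(15x⁶ + 14x⁵ − 64x⁴ − 7x³ + 84x² − 12x − 24) ÷ lead(D) = 15x⁶ ÷ 3x³ = 5x³. Subtract (5x³)·D = 15x⁶ + 35x⁵ − 15x⁴ − 40x³. Remainder: −21x⁵ − 49x⁴ + 33x³ + 84x² − 12x − 24.
Step 2: lead(−21x⁵ − 49x⁴ + 33x³ + 84x² − 12x − 24) ÷ lead(D) = −21x⁵ ÷ 3x³ = −7x². Subtract (−7x²)·D = −21x⁵ − 49x⁴ + 21x³ + 56x². Remainder: 12x³ + 28x² − 12x − 24.
Step 3: lead(12x³ + 28x² − 12x − 24) ÷ lead(D) = 12x³ ÷ 3x³ = 4. Subtract (4)·D = 12x³ + 28x² − 12x − 32. Remainder: 8.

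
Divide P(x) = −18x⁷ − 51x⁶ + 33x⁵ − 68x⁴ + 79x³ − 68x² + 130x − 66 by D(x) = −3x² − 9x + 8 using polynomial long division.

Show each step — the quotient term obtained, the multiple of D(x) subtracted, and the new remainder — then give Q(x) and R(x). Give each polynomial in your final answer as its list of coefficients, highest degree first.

Q = [6, -1, 8, -4, 7, -9]; R = [-7, 6]

Step 1: lead(−18x⁷ − 51x⁶ + 33x⁵ − 68x⁴ + 79x³ − 68x² + 130x − 66) ÷ lead(D) = −18x⁷ ÷ −3x² = 6x⁵. Subtract (6x⁵)·D = −18x⁷ − 54x⁶ + 48x⁵. Remainder: 3x⁶ − 15x⁵ − 68x⁴ + 79x³ − 68x² + 130x − 66.
Step 2: lead(3x⁶ − 15x⁵ − 68x⁴ + 79x³ − 68x² + 130x − 66) ÷ lead(D) = 3x⁶ ÷ −3x² = −x⁴. Subtract (−x⁴)·D = 3x⁶ + 9x⁵ − 8x⁴. Remainder: −24x⁵ − 60x⁴ + 79x³ − 68x² + 130x − 66.
Step 3: lead(−24x⁵ − 60x⁴ + 79x³ − 68x² + 130x − 66) ÷ lead(D) = −24x⁵ ÷ −3x² = 8x³. Subtract (8x³)·D = −24x⁵ − 72x⁴ + 64x³. Remainder: 12x⁴ + 15x³ − 68x² + 130x − 66.
Step 4: lead(12x⁴ + 15x³ − 68x² + 130x − 66) ÷ lead(D) = 12x⁴ ÷ −3x² = −4x². Subtract (−4x²)·D = 12x⁴ + 36x³ − 32x². Remainder: −21x³ − 36x² + 130x − 66.
Step 5: lead(−21x³ − 36x² + 130x − 66) ÷ lead(D) = −21x³ ÷ −3x² = 7x. Subtract (7x)·D = −21x³ − 63x² + 56x. Remainder: 27x² + 74x − 66.
Step 6: lead(27x² + 74x − 66) ÷ lead(D) = 27x² ÷ −3x² = −9. Subtract (−9)·D = 27x² + 81x − 72. Remainder: −7x + 6.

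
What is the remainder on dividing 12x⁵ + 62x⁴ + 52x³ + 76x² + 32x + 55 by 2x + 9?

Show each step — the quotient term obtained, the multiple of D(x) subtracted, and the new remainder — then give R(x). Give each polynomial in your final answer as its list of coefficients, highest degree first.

R = [-8]

Step 1: lead(12x⁵ + 62x⁴ + 52x³ + 76x² + 32x + 55) ÷ lead(D) = 12x⁵ ÷ 2x = 6x⁴. Subtract (6x⁴)·D = 12x⁵ + 54x⁴. Remainder: 8x⁴ + 52x³ + 76x² + 32x + 55.
Step 2: lead(8x⁴ + 52x³ + 76x² + 32x + 55) ÷ lead(D) = 8x⁴ ÷ 2x = 4x³. Subtract (4x³)·D = 8x⁴ + 36x³. Remainder: 16x³ + 76x² + 32x + 55.
Step 3: lead(16x³ + 76x² + 32x + 55) ÷ lead(D) = 16x³ ÷ 2x = 8x². Subtract (8x²)·D = 16x³ + 72x². Remainder: 4x² + 32x + 55.
Step 4: lead(4x² + 32x + 55) ÷ lead(D) = 4x² ÷ 2x = 2x. Subtract (2x)·D = 4x² + 18x. Remainder: 14x + 55.
Step 5: lead(14x + 55) ÷ lead(D) = 14x ÷ 2x = 7. Subtract (7)·D = 14x + 63. Remainder: −8.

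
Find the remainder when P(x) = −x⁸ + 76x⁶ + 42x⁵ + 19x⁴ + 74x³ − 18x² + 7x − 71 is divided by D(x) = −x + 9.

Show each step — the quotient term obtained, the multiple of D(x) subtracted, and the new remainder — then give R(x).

R(x) = −8

Step 1: lead(−x⁸ + 76x⁶ + 42x⁵ + 19x⁴ + 74x³ − 18x² + 7x − 71) ÷ lead(D) = −x⁸ ÷ −x = x⁷. Subtract (x⁷)·D = −x⁸ + 9x⁷. Remainder: −9x⁷ + 76x⁶ + 42x⁵ + 19x⁴ + 74x³ − 18x² + 7x − 71.
Step 2: lead(−9x⁷ + 76x⁶ + 42x⁵ + 19x⁴ + 74x³ − 18x² + 7x − 71) ÷ lead(D) = −9x⁷ ÷ −x = 9x⁶. Subtract (9x⁶)·D = −9x⁷ + 81x⁶. Remainder: −5x⁶ + 42x⁵ + 19x⁴ + 74x³ − 18x² + 7x − 71.
Step 3: lead(−5x⁶ + 42x⁵ + 19x⁴ + 74x³ − 18x² + 7x − 71) ÷ lead(D) = −5x⁶ ÷ −x = 5x⁵. Subtract (5x⁵)·D = −5x⁶ + 45x⁵. Remainder: −3x⁵ + 19x⁴ + 74x³ − 18x² + 7x − 71.
Step 4: lead(−3x⁵ + 19x⁴ + 74x³ − 18x² + 7x − 71) ÷ lead(D) = −3x⁵ ÷ −x = 3x⁴. Subtract (3x⁴)·D = −3x⁵ + 27x⁴. Remainder: −8x⁴ + 74x³ − 18x² + 7x − 71.
Step 5: lead(−8x⁴ + 74x³ − 18x² + 7x − 71) ÷ lead(D) = −8x⁴ ÷ −x = 8x³. Subtract (8x³)·D = −8x⁴ + 72x³. Remainder: 2x³ − 18x² + 7x − 71.
Step 6: lead(2x³ − 18x² + 7x − 71) ÷ lead(D) = 2x³ ÷ −x = −2x². Subtract (−2x²)·D = 2x³ − 18x². Remainder: 7x − 71.
Step 7: lead(7x − 71) ÷ lead(D) = 7x ÷ −x = −7. Subtract (−7)·D = 7x − 63. Remainder: −8.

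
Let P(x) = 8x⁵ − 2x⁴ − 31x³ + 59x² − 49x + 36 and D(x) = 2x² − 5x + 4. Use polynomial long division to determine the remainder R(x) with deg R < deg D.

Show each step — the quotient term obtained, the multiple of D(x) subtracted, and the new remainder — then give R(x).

Step 1: lead(8x⁵ − 2x⁴ − 31x³ + 59x² − 49x + 36) ÷ lead(D) = 8x⁵ ÷ 2x² = 4x³. Subtract (4x³)·D = 8x⁵ − 20x⁴ + 16x³. Remainder: 18x⁴ − 47x³ + 59x² − 49x + 36.
Step 2: lead(18x⁴ − 47x³ + 59x² − 49x + 36) ÷ lead(D) = 18x⁴ ÷ 2x² = 9x². Subtract (9x²)·D = 18x⁴ − 45x³ + 36x². Remainder: −2x³ + 23x² − 49x + 36.
Step 3: lead(−2x³ + 23x² − 49x + 36) ÷ lead(D) = −2x³ ÷ 2x² = −x. Subtract (−x)·D = −2x³ + 5x² − 4x. Remainder: 18x² − 45x + 36.
Step 4: lead(18x² − 45x + 36) ÷ lead(D) = 18x² ÷ 2x² = 9. Subtract (9)·D = 18x² − 45x + 36. Remainder: 0.

R(x) = 0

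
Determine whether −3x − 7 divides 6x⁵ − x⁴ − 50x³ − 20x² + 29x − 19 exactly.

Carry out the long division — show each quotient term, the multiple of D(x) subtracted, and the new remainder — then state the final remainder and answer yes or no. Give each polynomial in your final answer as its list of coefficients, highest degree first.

Step 1: lead(6x⁵ − x⁴ − 50x³ − 20x² + 29x − 19) ÷ lead(D) = 6x⁵ ÷ −3x = −2x⁴. Subtract (−2x⁴)·D = 6x⁵ + 14x⁴. Remainder: −15x⁴ − 50x³ − 20x² + 29x − 19.
Step 2: lead(−15x⁴ − 50x³ − 20x² + 29x − 19) ÷ lead(D) = −15x⁴ ÷ −3x = 5x³. Subtract (5x³)·D = −15x⁴ − 35x³. Remainder: −15x³ − 20x² + 29x − 19.
Step 3: lead(−15x³ − 20x² + 29x − 19) ÷ lead(D) = −15x³ ÷ −3x = 5x². Subtract (5x²)·D = −15x³ − 35x². Remainder: 15x² + 29x − 19.
Step 4: lead(15x² + 29x − 19) ÷ lead(D) = 15x² ÷ −3x = −5x. Subtract (−5x)·D = 15x² + 35x. Remainder: −6x − 19.
Step 5: lead(−6x − 19) ÷ lead(D) = −6x ÷ −3x = 2. Subtract (2)·D = −6x − 14. Remainder: −5.

R = [-5], so D(x) is not a factor of P(x). no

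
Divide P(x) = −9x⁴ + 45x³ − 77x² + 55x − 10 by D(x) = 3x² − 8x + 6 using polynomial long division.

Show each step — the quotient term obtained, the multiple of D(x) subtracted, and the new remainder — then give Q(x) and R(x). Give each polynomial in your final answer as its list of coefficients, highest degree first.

Q = [-3, 7, -1]; R = [5, -4]

Step 1: lead(−9x⁴ + 45x³ − 77x² + 55x − 10) ÷ lead(D) = −9x⁴ ÷ 3x² = −3x². Subtract (−3x²)·D = −9x⁴ + 24x³ − 18x². Remainder: 21x³ − 59x² + 55x − 10.
Step 2: lead(21x³ − 59x² + 55x − 10) ÷ lead(D) = 21x³ ÷ 3x² = 7x. Subtract (7x)·D = 21x³ − 56x² + 42x. Remainder: −3x² + 13x − 10.
Step 3: lead(−3x² + 13x − 10) ÷ lead(D) = −3x² ÷ 3x² = −1. Subtract (−1)·D = −3x² + 8x − 6. Remainder: 5x − 4.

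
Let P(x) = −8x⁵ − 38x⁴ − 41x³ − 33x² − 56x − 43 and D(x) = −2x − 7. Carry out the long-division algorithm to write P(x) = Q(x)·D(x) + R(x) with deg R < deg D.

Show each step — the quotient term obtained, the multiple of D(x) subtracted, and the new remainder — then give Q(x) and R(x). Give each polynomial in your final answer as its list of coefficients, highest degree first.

Q = [4, 5, 3, 6, 7]; R = [6]

Step 1: lead(−8x⁵ − 38x⁴ − 41x³ − 33x² − 56x − 43) ÷ lead(D) = −8x⁵ ÷ −2x = 4x⁴. Subtract (4x⁴)·D = −8x⁵ − 28x⁴. Remainder: −10x⁴ − 41x³ − 33x² − 56x − 43.
Step 2: lead(−10x⁴ − 41x³ − 33x² − 56x − 43) ÷ lead(D) = −10x⁴ ÷ −2x = 5x³. Subtract (5x³)·D = −10x⁴ − 35x³. Remainder: −6x³ − 33x² − 56x − 43.
Step 3: lead(−6x³ − 33x² − 56x − 43) ÷ lead(D) = −6x³ ÷ −2x = 3x². Subtract (3x²)·D = −6x³ − 21x². Remainder: −12x² − 56x − 43.
Step 4: lead(−12x² − 56x − 43) ÷ lead(D) = −12x² ÷ −2x = 6x. Subtract (6x)·D = −12x² − 42x. Remainder: −14x − 43.
Step 5: lead(−14x − 43) ÷ lead(D) = −14x ÷ −2x = 7. Subtract (7)·D = −14x − 49. Remainder: 6.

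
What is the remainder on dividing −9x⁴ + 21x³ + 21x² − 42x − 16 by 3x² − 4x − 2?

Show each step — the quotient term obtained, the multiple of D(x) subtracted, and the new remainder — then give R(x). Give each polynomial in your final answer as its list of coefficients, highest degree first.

Step 1: lead(−9x⁴ + 21x³ + 21x² − 42x − 16) ÷ lead(D) = −9x⁴ ÷ 3x² = −3x². Subtract (−3x²)·D = −9x⁴ + 12x³ + 6x². Remainder: 9x³ + 15x² − 42x − 16.
Step 2: lead(9x³ + 15x² − 42x − 16) ÷ lead(D) = 9x³ ÷ 3x² = 3x. Subtract (3x)·D = 9x³ − 12x² − 6x. Remainder: 27x² − 36x − 16.
Step 3: lead(27x² − 36x − 16) ÷ lead(D) = 27x² ÷ 3x² = 9. Subtract (9)·D = 27x² − 36x − 18. Remainder: 2.

R = [2]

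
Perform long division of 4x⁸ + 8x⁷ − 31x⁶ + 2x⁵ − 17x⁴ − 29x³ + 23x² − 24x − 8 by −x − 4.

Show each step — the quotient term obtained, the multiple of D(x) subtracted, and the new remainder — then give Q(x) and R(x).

Step 1: lead(4x⁸ + 8x⁷ − 31x⁶ + 2x⁵ − 17x⁴ − 29x³ + 23x² − 24x − 8) ÷ lead(D) = 4x⁸ ÷ −x = −4x⁷. Subtract (−4x⁷)·D = 4x⁸ + 16x⁷. Remainder: −8x⁷ − 31x⁶ + 2x⁵ − 17x⁴ − 29x³ + 23x² − 24x − 8.
Step 2: lead(−8x⁷ − 31x⁶ + 2x⁵ − 17x⁴ − 29x³ + 23x² − 24x − 8) ÷ lead(D) = −8x⁷ ÷ −x = 8x⁶. Subtract (8x⁶)·D = −8x⁷ − 32x⁶. Remainder: x⁶ + 2x⁵ − 17x⁴ − 29x³ + 23x² − 24x − 8.
Step 3: lead(x⁶ + 2x⁵ − 17x⁴ − 29x³ + 23x² − 24x − 8) ÷ lead(D) = x⁶ ÷ −x = −x⁵. Subtract (−x⁵)·D = x⁶ + 4x⁵. Remainder: −2x⁵ − 17x⁴ − 29x³ + 23x² − 24x − 8.
Step 4: lead(−2x⁵ − 17x⁴ − 29x³ + 23x² − 24x − 8) ÷ lead(D) = −2x⁵ ÷ −x = 2x⁴. Subtract (2x⁴)·D = −2x⁵ − 8x⁴. Remainder: −9x⁴ − 29x³ + 23x² − 24x − 8.
Step 5: lead(−9x⁴ − 29x³ + 23x² − 24x − 8) ÷ lead(D) = −9x⁴ ÷ −x = 9x³. Subtract (9x³)·D = −9x⁴ − 36x³. Remainder: 7x³ + 23x² − 24x − 8.
Step 6: lead(7x³ + 23x² − 24x − 8) ÷ lead(D) = 7x³ ÷ −x = −7x². Subtract (−7x²)·D = 7x³ + 28x². Remainder: −5x² − 24x − 8.
Step 7: lead(−5x² − 24x − 8) ÷ lead(D) = −5x² ÷ −x = 5x. Subtract (5x)·D = −5x² − 20x. Remainder: −4x − 8.
Step 8: lead(−4x − 8) ÷ lead(D) = −4x ÷ −x = 4. Subtract (4)·D = −4x − 16. Remainder: 8.

Q(x) = −4x⁷ + 8x⁶ − x⁵ + 2x⁴ + 9x³ − 7x² + 5x + 4; R(x) = 8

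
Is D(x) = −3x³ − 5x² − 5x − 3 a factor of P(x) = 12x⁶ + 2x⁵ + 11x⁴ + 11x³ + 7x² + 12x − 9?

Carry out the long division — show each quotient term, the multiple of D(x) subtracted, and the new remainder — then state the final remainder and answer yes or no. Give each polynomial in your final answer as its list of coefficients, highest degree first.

Step 1: lead(12x⁶ + 2x⁵ + 11x⁴ + 11x³ + 7x² + 12x − 9) ÷ lead(D) = 12x⁶ ÷ −3x³ = −4x³. Subtract (−4x³)·D = 12x⁶ + 20x⁵ + 20x⁴ + 12x³. Remainder: −18x⁵ − 9x⁴ − x³ + 7x² + 12x − 9.
Step 2: lead(−18x⁵ − 9x⁴ − x³ + 7x² + 12x − 9) ÷ lead(D) = −18x⁵ ÷ −3x³ = 6x². Subtract (6x²)·D = −18x⁵ − 30x⁴ − 30x³ − 18x². Remainder: 21x⁴ + 29x³ + 25x² + 12x − 9.
Step 3: lead(21x⁴ + 29x³ + 25x² + 12x − 9) ÷ lead(D) = 21x⁴ ÷ −3x³ = −7x. Subtract (−7x)·D = 21x⁴ + 35x³ + 35x² + 21x. Remainder: −6x³ − 10x² − 9x − 9.
Step 4: lead(−6x³ − 10x² − 9x − 9) ÷ lead(D) = −6x³ ÷ −3x³ = 2. Subtract (2)·D = −6x³ − 10x² − 10x − 6. Remainder: x − 3.

R = [1, -3], so D(x) is not a factor of P(x). no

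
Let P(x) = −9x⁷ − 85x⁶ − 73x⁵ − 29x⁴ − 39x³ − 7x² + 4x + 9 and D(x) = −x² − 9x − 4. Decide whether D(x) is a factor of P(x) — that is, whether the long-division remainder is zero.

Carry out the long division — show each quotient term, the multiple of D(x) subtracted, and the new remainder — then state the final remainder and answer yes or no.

Step 1: lead(−9x⁷ − 85x⁶ − 73x⁵ − 29x⁴ − 39x³ − 7x² + 4x + 9) ÷ lead(D) = −9x⁷ ÷ −x² = 9x⁵. Subtract (9x⁵)·D = −9x⁷ − 81x⁶ − 36x⁵. Remainder: −4x⁶ − 37x⁵ − 29x⁴ − 39x³ − 7x² + 4x + 9.
Step 2: lead(−4x⁶ − 37x⁵ − 29x⁴ − 39x³ − 7x² + 4x + 9) ÷ lead(D) = −4x⁶ ÷ −x² = 4x⁴. Subtract (4x⁴)·D = −4x⁶ − 36x⁵ − 16x⁴. Remainder: −x⁵ − 13x⁴ − 39x³ − 7x² + 4x + 9.
Step 3: lead(−x⁵ − 13x⁴ − 39x³ − 7x² + 4x + 9) ÷ lead(D) = −x⁵ ÷ −x² = x³. Subtract (x³)·D = −x⁵ − 9x⁴ − 4x³. Remainder: −4x⁴ − 35x³ − 7x² + 4x + 9.
Step 4: lead(−4x⁴ − 35x³ − 7x² + 4x + 9) ÷ lead(D) = −4x⁴ ÷ −x² = 4x². Subtract (4x²)·D = −4x⁴ − 36x³ − 16x². Remainder: x³ + 9x² + 4x + 9.
Step 5: lead(x³ + 9x² + 4x + 9) ÷ lead(D) = x³ ÷ −x² = −x. Subtract (−x)·D = x³ + 9x² + 4x. Remainder: 9.

R(x) = 9, so D(x) is not a factor of P(x). no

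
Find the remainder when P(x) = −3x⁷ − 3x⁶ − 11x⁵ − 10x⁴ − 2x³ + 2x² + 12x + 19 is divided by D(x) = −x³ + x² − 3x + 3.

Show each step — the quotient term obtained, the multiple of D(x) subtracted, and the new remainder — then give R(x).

R(x) = 4

Step 1: lead(−3x⁷ − 3x⁶ − 11x⁵ − 10x⁴ − 2x³ + 2x² + 12x + 19) ÷ lead(D) = −3x⁷ ÷ −x³ = 3x⁴. Subtract (3x⁴)·D = −3x⁷ + 3x⁶ − 9x⁵ + 9x⁴. Remainder: −6x⁶ − 2x⁵ − 19x⁴ − 2x³ + 2x² + 12x + 19.
Step 2: lead(−6x⁶ − 2x⁵ − 19x⁴ − 2x³ + 2x² + 12x + 19) ÷ lead(D) = −6x⁶ ÷ −x³ = 6x³. Subtract (6x³)·D = −6x⁶ + 6x⁵ − 18x⁴ + 18x³. Remainder: −8x⁵ − x⁴ − 20x³ + 2x² + 12x + 19.
Step 3: lead(−8x⁵ − x⁴ − 20x³ + 2x² + 12x + 19) ÷ lead(D) = −8x⁵ ÷ −x³ = 8x². Subtract (8x²)·D = −8x⁵ + 8x⁴ − 24x³ + 24x². Remainder: −9x⁴ + 4x³ − 22x² + 12x + 19.
Step 4: lead(−9x⁴ + 4x³ − 22x² + 12x + 19) ÷ lead(D) = −9x⁴ ÷ −x³ = 9x. Subtract (9x)·D = −9x⁴ + 9x³ − 27x² + 27x. Remainder: −5x³ + 5x² − 15x + 19.
Step 5: lead(−5x³ + 5x² − 15x + 19) ÷ lead(D) = −5x³ ÷ −x³ = 5. Subtract (5)·D = −5x³ + 5x² − 15x + 15. Remainder: 4.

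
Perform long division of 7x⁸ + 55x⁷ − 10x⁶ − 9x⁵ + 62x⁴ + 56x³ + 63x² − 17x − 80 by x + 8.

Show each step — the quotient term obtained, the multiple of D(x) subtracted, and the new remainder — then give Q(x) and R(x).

Step 1: lead(7x⁸ + 55x⁷ − 10x⁶ − 9x⁵ + 62x⁴ + 56x³ + 63x² − 17x − 80) ÷ lead(D) = 7x⁸ ÷ x = 7x⁷. Subtract (7x⁷)·D = 7x⁸ + 56x⁷. Remainder: −x⁷ − 10x⁶ − 9x⁵ + 62x⁴ + 56x³ + 63x² − 17x − 80.
Step 2: lead(−x⁷ − 10x⁶ − 9x⁵ + 62x⁴ + 56x³ + 63x² − 17x − 80) ÷ lead(D) = −x⁷ ÷ x = −x⁶. Subtract (−x⁶)·D = −x⁷ − 8x⁶. Remainder: −2x⁶ − 9x⁵ + 62x⁴ + 56x³ + 63x² − 17x − 80.
Step 3: lead(−2x⁶ − 9x⁵ + 62x⁴ + 56x³ + 63x² − 17x − 80) ÷ lead(D) = −2x⁶ ÷ x = −2x⁵. Subtract (−2x⁵)·D = −2x⁶ − 16x⁵. Remainder: 7x⁵ + 62x⁴ + 56x³ + 63x² − 17x − 80.
Step 4: lead(7x⁵ + 62x⁴ + 56x³ + 63x² − 17x − 80) ÷ lead(D) = 7x⁵ ÷ x = 7x⁴. Subtract (7x⁴)·D = 7x⁵ + 56x⁴. Remainder: 6x⁴ + 56x³ + 63x² − 17x − 80.
Step 5: lead(6x⁴ + 56x³ + 63x² − 17x − 80) ÷ lead(D) = 6x⁴ ÷ x = 6x³. Subtract (6x³)·D = 6x⁴ + 48x³. Remainder: 8x³ + 63x² − 17x − 80.
Step 6: lead(8x³ + 63x² − 17x − 80) ÷ lead(D) = 8x³ ÷ x = 8x². Subtract (8x²)·D = 8x³ + 64x². Remainder: −x² − 17x − 80.
Step 7: lead(−x² − 17x − 80) ÷ lead(D) = −x² ÷ x = −x. Subtract (−x)·D = −x² − 8x. Remainder: −9x − 80.
Step 8: lead(−9x − 80) ÷ lead(D) = −9x ÷ x = −9. Subtract (−9)·D = −9x − 72. Remainder: −8.

Q(x) = 7x⁷ − x⁶ − 2x⁵ + 7x⁴ + 6x³ + 8x² − x − 9; R(x) = −8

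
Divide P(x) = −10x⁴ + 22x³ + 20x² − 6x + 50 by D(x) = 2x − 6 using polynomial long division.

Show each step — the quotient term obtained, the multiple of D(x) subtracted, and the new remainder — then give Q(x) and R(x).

Step 1: lead(−10x⁴ + 22x³ + 20x² − 6x + 50) ÷ lead(D) = −10x⁴ ÷ 2x = −5x³. Subtract (−5x³)·D = −10x⁴ + 30x³. Remainder: −8x³ + 20x² − 6x + 50.
Step 2: lead(−8x³ + 20x² − 6x + 50) ÷ lead(D) = −8x³ ÷ 2x = −4x². Subtract (−4x²)·D = −8x³ + 24x². Remainder: −4x² − 6x + 50.
Step 3: lead(−4x² − 6x + 50) ÷ lead(D) = −4x² ÷ 2x = −2x. Subtract (−2x)·D = −4x² + 12x. Remainder: −18x + 50.
Step 4: lead(−18x + 50) ÷ lead(D) = −18x ÷ 2x = −9. Subtract (−9)·D = −18x + 54. Remainder: −4.

Q(x) = −5x³ − 4x² − 2x − 9; R(x) = −4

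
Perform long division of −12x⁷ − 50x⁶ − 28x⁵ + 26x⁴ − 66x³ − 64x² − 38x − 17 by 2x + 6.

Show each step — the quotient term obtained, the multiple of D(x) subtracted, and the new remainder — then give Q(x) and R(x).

Q(x) = −6x⁶ − 7x⁵ + 7x⁴ − 8x³ − 9x² − 5x − 4; R(x) = 7

Step 1: lead(−12x⁷ − 50x⁶ − 28x⁵ + 26x⁴ − 66x³ − 64x² − 38x − 17) ÷ lead(D) = −12x⁷ ÷ 2x = −6x⁶. Subtract (−6x⁶)·D = −12x⁷ − 36x⁶. Remainder: −14x⁶ − 28x⁵ + 26x⁴ − 66x³ − 64x² − 38x − 17.
Step 2: lead(−14x⁶ − 28x⁵ + 26x⁴ − 66x³ − 64x² − 38x − 17) ÷ lead(D) = −14x⁶ ÷ 2x = −7x⁵. Subtract (−7x⁵)·D = −14x⁶ − 42x⁵. Remainder: 14x⁵ + 26x⁴ − 66x³ − 64x² − 38x − 17.
Step 3: lead(14x⁵ + 26x⁴ − 66x³ − 64x² − 38x − 17) ÷ lead(D) = 14x⁵ ÷ 2x = 7x⁴. Subtract (7x⁴)·D = 14x⁵ + 42x⁴. Remainder: −16x⁴ − 66x³ − 64x² − 38x − 17.
Step 4: lead(−16x⁴ − 66x³ − 64x² − 38x − 17) ÷ lead(D) = −16x⁴ ÷ 2x = −8x³. Subtract (−8x³)·D = −16x⁴ − 48x³. Remainder: −18x³ − 64x² − 38x − 17.
Step 5: lead(−18x³ − 64x² − 38x − 17) ÷ lead(D) = −18x³ ÷ 2x = −9x². Subtract (−9x²)·D = −18x³ − 54x². Remainder: −10x² − 38x − 17.
Step 6: lead(−10x² − 38x − 17) ÷ lead(D) = −10x² ÷ 2x = −5x. Subtract (−5x)·D = −10x² − 30x. Remainder: −8x − 17.
Step 7: lead(−8x − 17) ÷ lead(D) = −8x ÷ 2x = −4. Subtract (−4)·D = −8x − 24. Remainder: 7.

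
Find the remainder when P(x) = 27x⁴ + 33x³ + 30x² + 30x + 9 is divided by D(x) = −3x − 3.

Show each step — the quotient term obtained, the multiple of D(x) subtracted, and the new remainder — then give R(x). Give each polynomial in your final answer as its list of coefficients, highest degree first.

Step 1: lead(27x⁴ + 33x³ + 30x² + 30x + 9) ÷ lead(D) = 27x⁴ ÷ −3x = −9x³. Subtract (−9x³)·D = 27x⁴ + 27x³. Remainder: 6x³ + 30x² + 30x + 9.
Step 2: lead(6x³ + 30x² + 30x + 9) ÷ lead(D) = 6x³ ÷ −3x = −2x². Subtract (−2x²)·D = 6x³ + 6x². Remainder: 24x² + 30x + 9.
Step 3: lead(24x² + 30x + 9) ÷ lead(D) = 24x² ÷ −3x = −8x. Subtract (−8x)·D = 24x² + 24x. Remainder: 6x + 9.
Step 4: lead(6x + 9) ÷ lead(D) = 6x ÷ −3x = −2. Subtract (−2)·D = 6x + 6. Remainder: 3.

R = [3]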